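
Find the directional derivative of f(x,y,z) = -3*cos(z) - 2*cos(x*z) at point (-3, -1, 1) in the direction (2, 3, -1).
-sqrt(14)*(10*sin(3) + 3*sin(1))/14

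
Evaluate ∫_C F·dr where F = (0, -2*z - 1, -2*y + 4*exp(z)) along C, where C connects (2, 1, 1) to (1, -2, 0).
9 - 4*E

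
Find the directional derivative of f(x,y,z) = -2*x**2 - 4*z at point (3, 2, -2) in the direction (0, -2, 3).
-12*sqrt(13)/13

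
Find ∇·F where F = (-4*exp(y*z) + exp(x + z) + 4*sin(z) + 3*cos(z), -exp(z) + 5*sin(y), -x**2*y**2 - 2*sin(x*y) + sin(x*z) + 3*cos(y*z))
x*cos(x*z) - 3*y*sin(y*z) + exp(x + z) + 5*cos(y)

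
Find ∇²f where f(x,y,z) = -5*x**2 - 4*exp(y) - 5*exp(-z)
-4*exp(y) - 10 - 5*exp(-z)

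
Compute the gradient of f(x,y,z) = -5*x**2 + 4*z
(-10*x, 0, 4)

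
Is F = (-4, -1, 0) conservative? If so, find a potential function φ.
Yes, F is conservative. φ = -4*x - y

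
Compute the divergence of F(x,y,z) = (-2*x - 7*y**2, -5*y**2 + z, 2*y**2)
-10*y - 2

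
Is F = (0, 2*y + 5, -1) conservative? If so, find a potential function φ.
Yes, F is conservative. φ = y**2 + 5*y - z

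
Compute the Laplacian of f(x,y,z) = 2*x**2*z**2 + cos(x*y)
-x**2*cos(x*y) + 4*x**2 - y**2*cos(x*y) + 4*z**2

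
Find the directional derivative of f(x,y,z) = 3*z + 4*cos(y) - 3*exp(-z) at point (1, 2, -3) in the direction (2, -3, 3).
3*sqrt(22)*(3 + 4*sin(2) + 3*exp(3))/22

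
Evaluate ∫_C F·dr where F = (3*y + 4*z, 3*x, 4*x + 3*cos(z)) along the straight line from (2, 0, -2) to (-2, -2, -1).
-3*sin(1) + 3*sin(2) + 36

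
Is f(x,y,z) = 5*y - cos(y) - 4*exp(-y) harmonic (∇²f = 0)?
No, ∇²f = cos(y) - 4*exp(-y)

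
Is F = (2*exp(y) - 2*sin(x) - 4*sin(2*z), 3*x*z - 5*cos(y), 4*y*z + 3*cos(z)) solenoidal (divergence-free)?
No, ∇·F = 4*y + 5*sin(y) - 3*sin(z) - 2*cos(x)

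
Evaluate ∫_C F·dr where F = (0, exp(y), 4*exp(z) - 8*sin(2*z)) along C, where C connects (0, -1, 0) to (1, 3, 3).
-8 - exp(-1) + 4*cos(6) + 5*exp(3)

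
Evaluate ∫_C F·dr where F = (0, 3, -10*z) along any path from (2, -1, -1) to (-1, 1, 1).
6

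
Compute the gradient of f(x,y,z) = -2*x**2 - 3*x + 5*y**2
(-4*x - 3, 10*y, 0)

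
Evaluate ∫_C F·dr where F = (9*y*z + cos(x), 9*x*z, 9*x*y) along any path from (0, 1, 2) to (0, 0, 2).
0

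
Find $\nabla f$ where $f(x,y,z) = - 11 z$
(0, 0, -11)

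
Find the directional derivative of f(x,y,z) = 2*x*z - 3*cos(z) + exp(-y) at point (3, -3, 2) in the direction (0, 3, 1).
3*sqrt(10)*(-exp(3) + sin(2) + 2)/10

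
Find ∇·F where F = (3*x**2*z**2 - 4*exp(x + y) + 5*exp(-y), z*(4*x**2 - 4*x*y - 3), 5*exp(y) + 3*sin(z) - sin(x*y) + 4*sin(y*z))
6*x*z**2 - 4*x*z + 4*y*cos(y*z) - 4*exp(x + y) + 3*cos(z)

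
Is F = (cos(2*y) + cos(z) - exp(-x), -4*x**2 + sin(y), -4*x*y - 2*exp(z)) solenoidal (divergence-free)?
No, ∇·F = -2*exp(z) + cos(y) + exp(-x)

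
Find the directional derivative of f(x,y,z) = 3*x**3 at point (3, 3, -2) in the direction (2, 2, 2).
27*sqrt(3)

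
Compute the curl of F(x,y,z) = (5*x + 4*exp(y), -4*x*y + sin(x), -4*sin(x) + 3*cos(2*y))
(-6*sin(2*y), 4*cos(x), -4*y - 4*exp(y) + cos(x))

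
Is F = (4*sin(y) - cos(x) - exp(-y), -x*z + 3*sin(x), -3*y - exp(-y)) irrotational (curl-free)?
No, ∇×F = (x - 3 + exp(-y), 0, -z + 3*cos(x) - 4*cos(y) - exp(-y))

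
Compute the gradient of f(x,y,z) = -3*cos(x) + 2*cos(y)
(3*sin(x), -2*sin(y), 0)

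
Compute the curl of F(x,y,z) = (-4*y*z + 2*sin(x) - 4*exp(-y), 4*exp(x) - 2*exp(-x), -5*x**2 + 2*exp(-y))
(-2*exp(-y), 10*x - 4*y, 4*z + 4*exp(x) - 4*exp(-y) + 2*exp(-x))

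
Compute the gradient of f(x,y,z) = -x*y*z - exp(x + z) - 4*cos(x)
(-y*z - exp(x + z) + 4*sin(x), -x*z, -x*y - exp(x + z))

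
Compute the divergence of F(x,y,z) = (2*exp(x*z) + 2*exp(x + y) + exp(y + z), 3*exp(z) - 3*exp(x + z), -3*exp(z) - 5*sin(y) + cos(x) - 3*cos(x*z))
3*x*sin(x*z) + 2*z*exp(x*z) - 3*exp(z) + 2*exp(x + y)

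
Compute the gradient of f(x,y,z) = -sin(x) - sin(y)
(-cos(x), -cos(y), 0)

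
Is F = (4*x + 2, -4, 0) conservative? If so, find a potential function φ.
Yes, F is conservative. φ = 2*x**2 + 2*x - 4*y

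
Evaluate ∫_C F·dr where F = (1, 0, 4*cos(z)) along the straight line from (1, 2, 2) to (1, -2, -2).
-8*sin(2)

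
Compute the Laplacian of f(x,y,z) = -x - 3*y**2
-6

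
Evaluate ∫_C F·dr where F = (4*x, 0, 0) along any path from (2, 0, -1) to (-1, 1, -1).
-6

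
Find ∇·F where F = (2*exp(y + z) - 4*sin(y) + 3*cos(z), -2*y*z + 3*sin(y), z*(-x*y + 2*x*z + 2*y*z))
-x*y + 4*x*z + 4*y*z - 2*z + 3*cos(y)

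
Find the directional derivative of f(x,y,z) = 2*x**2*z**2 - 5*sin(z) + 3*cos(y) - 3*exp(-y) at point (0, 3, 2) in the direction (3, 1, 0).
3*sqrt(10)*(-exp(3)*sin(3) + 1)*exp(-3)/10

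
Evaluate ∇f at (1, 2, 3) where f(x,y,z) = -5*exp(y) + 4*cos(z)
(0, -5*exp(2), -4*sin(3))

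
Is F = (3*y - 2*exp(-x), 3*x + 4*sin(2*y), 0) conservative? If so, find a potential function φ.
Yes, F is conservative. φ = 3*x*y - 2*cos(2*y) + 2*exp(-x)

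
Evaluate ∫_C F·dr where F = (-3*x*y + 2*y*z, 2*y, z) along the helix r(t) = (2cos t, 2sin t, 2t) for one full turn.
-8*pi**2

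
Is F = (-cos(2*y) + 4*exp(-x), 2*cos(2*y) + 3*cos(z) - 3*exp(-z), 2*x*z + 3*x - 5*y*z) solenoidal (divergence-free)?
No, ∇·F = 2*x - 5*y - 4*sin(2*y) - 4*exp(-x)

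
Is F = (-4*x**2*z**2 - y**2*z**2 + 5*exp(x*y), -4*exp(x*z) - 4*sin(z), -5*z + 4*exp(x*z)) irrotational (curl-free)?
No, ∇×F = (4*x*exp(x*z) + 4*cos(z), 2*z*(-4*x**2 - y**2 - 2*exp(x*z)), -5*x*exp(x*y) + 2*y*z**2 - 4*z*exp(x*z))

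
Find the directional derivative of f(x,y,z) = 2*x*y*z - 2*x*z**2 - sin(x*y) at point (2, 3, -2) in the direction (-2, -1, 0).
8*sqrt(5)*(cos(6) + 6)/5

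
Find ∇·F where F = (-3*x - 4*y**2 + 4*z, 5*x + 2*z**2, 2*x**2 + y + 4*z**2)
8*z - 3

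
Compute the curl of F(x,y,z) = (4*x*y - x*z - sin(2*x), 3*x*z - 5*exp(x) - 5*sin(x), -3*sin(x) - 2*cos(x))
(-3*x, -x - 2*sin(x) + 3*cos(x), -4*x + 3*z - 5*exp(x) - 5*cos(x))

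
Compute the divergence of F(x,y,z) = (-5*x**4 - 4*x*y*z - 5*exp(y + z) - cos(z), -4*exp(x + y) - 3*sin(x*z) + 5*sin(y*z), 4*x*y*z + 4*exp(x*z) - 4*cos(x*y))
-20*x**3 + 4*x*y + 4*x*exp(x*z) - 4*y*z + 5*z*cos(y*z) - 4*exp(x + y)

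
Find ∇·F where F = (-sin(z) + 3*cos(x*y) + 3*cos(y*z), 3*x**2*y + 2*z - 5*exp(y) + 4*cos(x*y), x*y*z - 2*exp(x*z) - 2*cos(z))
3*x**2 + x*y - 2*x*exp(x*z) - 4*x*sin(x*y) - 3*y*sin(x*y) - 5*exp(y) + 2*sin(z)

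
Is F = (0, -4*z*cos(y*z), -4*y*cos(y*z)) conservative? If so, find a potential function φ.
Yes, F is conservative. φ = -4*sin(y*z)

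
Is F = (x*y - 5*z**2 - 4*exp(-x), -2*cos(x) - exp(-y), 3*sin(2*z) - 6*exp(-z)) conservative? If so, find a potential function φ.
No, ∇×F = (0, -10*z, -x + 2*sin(x)) ≠ 0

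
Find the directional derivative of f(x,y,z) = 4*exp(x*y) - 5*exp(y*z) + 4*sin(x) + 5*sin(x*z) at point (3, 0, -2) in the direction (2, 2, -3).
sqrt(17)*(-65*cos(6) + 8*cos(3) + 44)/17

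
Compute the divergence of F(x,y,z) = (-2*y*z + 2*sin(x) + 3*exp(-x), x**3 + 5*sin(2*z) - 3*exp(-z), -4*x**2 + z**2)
2*z + 2*cos(x) - 3*exp(-x)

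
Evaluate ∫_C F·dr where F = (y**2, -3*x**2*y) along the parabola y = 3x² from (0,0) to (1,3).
-36/5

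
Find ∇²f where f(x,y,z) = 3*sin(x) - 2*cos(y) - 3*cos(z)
-3*sin(x) + 2*cos(y) + 3*cos(z)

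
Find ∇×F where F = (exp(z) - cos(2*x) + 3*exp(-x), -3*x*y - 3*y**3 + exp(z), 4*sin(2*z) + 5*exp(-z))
(-exp(z), exp(z), -3*y)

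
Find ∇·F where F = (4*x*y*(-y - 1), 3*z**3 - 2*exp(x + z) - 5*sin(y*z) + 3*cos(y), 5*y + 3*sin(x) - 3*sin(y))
-4*y**2 - 4*y - 5*z*cos(y*z) - 3*sin(y)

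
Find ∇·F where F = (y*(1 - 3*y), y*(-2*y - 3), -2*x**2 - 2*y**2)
-4*y - 3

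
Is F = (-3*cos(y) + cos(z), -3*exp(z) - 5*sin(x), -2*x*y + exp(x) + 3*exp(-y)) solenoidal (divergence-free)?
Yes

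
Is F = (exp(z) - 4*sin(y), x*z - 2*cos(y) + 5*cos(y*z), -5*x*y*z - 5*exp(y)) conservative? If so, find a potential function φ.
No, ∇×F = (-5*x*z - x + 5*y*sin(y*z) - 5*exp(y), 5*y*z + exp(z), z + 4*cos(y)) ≠ 0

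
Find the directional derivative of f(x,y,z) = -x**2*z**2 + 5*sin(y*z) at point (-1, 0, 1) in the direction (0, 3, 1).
13*sqrt(10)/10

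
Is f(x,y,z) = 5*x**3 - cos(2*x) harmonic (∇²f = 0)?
No, ∇²f = 30*x + 4*cos(2*x)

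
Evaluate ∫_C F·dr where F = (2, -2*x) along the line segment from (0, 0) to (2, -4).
12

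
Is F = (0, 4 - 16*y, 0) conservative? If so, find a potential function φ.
Yes, F is conservative. φ = 4*y*(1 - 2*y)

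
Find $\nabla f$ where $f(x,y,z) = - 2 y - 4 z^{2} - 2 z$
(0, -2, -8*z - 2)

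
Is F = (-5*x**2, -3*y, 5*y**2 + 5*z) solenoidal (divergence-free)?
No, ∇·F = 2 - 10*x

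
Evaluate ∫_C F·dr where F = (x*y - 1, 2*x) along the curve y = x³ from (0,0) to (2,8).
142/5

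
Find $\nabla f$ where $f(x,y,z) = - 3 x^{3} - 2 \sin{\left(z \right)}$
(-9*x**2, 0, -2*cos(z))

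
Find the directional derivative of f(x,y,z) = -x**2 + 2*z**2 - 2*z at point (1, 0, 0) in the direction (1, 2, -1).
0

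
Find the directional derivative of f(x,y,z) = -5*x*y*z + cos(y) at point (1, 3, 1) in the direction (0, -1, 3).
sqrt(10)*(-40 + sin(3))/10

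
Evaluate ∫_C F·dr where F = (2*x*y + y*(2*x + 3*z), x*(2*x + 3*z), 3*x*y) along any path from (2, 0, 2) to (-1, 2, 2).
-8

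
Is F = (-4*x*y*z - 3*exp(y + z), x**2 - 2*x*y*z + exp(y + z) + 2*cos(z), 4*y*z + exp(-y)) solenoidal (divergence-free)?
No, ∇·F = -2*x*z - 4*y*z + 4*y + exp(y + z)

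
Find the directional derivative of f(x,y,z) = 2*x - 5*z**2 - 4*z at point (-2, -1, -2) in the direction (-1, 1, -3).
-50*sqrt(11)/11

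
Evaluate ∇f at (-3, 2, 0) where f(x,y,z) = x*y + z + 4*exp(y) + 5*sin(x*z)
(2, -3 + 4*exp(2), -14)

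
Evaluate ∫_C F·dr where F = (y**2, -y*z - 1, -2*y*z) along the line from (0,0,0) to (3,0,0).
0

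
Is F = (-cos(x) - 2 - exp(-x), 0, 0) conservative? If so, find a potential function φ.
Yes, F is conservative. φ = -2*x - sin(x) + exp(-x)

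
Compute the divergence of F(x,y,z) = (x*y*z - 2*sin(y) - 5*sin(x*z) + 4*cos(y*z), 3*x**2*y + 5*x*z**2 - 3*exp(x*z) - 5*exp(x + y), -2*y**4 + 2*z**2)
3*x**2 + y*z - 5*z*cos(x*z) + 4*z - 5*exp(x + y)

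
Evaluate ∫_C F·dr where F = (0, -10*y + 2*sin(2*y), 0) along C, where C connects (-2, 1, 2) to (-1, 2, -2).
-15 + cos(2) - cos(4)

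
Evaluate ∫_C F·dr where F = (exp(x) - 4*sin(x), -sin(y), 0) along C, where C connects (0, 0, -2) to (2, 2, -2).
-6 + 5*cos(2) + exp(2)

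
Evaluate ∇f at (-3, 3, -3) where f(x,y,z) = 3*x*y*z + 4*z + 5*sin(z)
(-27, 27, -23 + 5*cos(3))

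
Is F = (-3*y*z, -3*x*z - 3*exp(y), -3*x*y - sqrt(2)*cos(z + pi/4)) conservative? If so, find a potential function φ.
Yes, F is conservative. φ = -3*x*y*z - 3*exp(y) - sqrt(2)*sin(z + pi/4)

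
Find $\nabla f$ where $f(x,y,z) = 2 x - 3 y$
(2, -3, 0)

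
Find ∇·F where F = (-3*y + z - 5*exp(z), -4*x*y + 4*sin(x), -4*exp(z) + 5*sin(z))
-4*x - 4*exp(z) + 5*cos(z)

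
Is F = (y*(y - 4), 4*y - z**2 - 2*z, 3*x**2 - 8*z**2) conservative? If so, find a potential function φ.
No, ∇×F = (2*z + 2, -6*x, 4 - 2*y) ≠ 0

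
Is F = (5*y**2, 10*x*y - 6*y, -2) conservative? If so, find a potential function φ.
Yes, F is conservative. φ = 5*x*y**2 - 3*y**2 - 2*z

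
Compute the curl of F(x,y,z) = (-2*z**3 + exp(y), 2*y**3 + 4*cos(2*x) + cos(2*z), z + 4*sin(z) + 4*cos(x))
(2*sin(2*z), -6*z**2 + 4*sin(x), -exp(y) - 8*sin(2*x))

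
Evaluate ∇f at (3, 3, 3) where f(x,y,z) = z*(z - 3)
(0, 0, 3)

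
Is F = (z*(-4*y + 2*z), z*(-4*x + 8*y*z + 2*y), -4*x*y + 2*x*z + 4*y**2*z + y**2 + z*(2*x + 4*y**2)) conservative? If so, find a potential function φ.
Yes, F is conservative. φ = z*(-4*x*y + 2*x*z + 4*y**2*z + y**2)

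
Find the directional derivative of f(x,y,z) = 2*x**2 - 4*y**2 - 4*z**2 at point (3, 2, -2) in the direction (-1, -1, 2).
6*sqrt(6)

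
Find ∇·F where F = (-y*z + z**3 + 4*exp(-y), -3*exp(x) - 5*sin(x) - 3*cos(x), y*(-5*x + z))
y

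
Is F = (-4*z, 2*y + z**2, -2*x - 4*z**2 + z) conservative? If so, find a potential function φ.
No, ∇×F = (-2*z, -2, 0) ≠ 0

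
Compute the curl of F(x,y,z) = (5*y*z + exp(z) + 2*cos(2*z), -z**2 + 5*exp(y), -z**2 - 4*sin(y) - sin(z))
(2*z - 4*cos(y), 5*y + exp(z) - 4*sin(2*z), -5*z)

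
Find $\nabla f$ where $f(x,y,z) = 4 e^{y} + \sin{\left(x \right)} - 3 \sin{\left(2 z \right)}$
(cos(x), 4*exp(y), -6*cos(2*z))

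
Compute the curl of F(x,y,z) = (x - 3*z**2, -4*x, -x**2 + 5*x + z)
(0, 2*x - 6*z - 5, -4)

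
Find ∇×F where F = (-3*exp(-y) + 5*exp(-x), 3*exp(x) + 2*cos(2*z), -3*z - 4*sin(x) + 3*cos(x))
(4*sin(2*z), 3*sin(x) + 4*cos(x), 3*exp(x) - 3*exp(-y))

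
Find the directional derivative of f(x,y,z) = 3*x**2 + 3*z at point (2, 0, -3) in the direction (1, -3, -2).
3*sqrt(14)/7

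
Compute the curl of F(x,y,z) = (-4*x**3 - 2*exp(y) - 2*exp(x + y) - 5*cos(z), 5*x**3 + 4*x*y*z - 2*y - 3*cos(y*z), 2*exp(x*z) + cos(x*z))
(-y*(4*x + 3*sin(y*z)), -2*z*exp(x*z) + z*sin(x*z) + 5*sin(z), 15*x**2 + 4*y*z + 2*exp(y) + 2*exp(x + y))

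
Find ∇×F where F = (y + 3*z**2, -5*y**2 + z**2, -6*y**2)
(-12*y - 2*z, 6*z, -1)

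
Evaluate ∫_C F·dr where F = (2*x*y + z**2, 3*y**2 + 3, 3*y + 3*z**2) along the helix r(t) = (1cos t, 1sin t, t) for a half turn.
-pi**2 + 10 + pi**3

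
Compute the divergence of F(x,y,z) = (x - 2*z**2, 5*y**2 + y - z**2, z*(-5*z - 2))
10*y - 10*z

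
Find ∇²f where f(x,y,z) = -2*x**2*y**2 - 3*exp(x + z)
-4*x**2 - 4*y**2 - 6*exp(x + z)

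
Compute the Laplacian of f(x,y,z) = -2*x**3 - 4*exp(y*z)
-12*x - 4*y**2*exp(y*z) - 4*z**2*exp(y*z)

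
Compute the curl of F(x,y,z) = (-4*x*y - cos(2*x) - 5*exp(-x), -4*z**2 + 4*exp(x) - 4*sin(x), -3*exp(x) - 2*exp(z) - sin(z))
(8*z, 3*exp(x), 4*x + 4*exp(x) - 4*cos(x))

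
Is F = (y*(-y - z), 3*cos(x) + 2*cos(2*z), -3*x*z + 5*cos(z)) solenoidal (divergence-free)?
No, ∇·F = -3*x - 5*sin(z)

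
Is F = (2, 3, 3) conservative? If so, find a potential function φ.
Yes, F is conservative. φ = 2*x + 3*y + 3*z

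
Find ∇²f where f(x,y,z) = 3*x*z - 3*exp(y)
-3*exp(y)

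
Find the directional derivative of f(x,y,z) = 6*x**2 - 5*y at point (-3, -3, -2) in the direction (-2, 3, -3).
57*sqrt(22)/22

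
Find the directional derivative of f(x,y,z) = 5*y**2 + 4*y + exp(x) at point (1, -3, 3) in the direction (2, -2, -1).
2*E/3 + 52/3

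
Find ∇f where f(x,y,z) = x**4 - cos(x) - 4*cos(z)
(4*x**3 + sin(x), 0, 4*sin(z))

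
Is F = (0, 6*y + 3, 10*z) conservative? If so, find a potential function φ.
Yes, F is conservative. φ = 3*y**2 + 3*y + 5*z**2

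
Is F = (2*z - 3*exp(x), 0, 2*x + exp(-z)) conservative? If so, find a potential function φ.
Yes, F is conservative. φ = 2*x*z - 3*exp(x) - exp(-z)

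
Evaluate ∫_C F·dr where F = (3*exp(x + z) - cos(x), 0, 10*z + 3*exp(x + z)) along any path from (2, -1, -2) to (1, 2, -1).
-15 - sin(1) + sin(2)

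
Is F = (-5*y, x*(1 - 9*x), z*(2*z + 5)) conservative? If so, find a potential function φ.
No, ∇×F = (0, 0, 6 - 18*x) ≠ 0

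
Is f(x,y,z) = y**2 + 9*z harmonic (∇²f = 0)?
No, ∇²f = 2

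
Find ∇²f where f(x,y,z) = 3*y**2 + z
6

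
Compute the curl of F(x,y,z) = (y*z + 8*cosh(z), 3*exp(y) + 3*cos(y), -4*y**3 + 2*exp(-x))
(-12*y**2, y + 8*sinh(z) + 2*exp(-x), -z)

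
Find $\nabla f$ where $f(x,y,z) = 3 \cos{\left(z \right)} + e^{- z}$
(0, 0, -3*sin(z) - exp(-z))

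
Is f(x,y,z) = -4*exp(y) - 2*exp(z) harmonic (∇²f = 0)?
No, ∇²f = -4*exp(y) - 2*exp(z)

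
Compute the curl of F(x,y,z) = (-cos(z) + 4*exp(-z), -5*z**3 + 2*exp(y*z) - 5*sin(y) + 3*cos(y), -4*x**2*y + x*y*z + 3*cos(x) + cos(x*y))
(-4*x**2 + x*z - x*sin(x*y) - 2*y*exp(y*z) + 15*z**2, 8*x*y - y*z + y*sin(x*y) + 3*sin(x) + sin(z) - 4*exp(-z), 0)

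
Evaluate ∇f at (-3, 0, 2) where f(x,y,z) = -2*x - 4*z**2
(-2, 0, -16)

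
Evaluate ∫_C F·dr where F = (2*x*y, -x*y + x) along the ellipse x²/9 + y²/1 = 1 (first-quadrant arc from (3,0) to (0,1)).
-7 + 3*pi/4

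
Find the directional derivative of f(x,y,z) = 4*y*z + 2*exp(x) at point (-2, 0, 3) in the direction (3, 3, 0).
sqrt(2)*(1 + 6*exp(2))*exp(-2)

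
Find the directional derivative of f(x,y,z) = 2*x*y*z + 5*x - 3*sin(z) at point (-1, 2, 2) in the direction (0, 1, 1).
-sqrt(2)*(3*cos(2) + 8)/2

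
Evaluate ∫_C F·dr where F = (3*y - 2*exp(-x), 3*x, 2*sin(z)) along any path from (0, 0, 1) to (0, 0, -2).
-2*cos(2) + 2*cos(1)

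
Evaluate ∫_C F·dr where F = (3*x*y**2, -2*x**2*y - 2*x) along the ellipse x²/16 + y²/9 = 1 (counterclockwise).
-24*pi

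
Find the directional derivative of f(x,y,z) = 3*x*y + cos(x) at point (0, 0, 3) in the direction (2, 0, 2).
0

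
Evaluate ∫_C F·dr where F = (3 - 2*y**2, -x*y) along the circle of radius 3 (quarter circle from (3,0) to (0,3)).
18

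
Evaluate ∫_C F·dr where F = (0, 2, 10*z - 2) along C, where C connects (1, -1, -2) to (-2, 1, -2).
4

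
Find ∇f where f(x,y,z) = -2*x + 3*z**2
(-2, 0, 6*z)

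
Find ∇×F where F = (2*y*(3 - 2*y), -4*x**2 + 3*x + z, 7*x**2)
(-1, -14*x, -8*x + 8*y - 3)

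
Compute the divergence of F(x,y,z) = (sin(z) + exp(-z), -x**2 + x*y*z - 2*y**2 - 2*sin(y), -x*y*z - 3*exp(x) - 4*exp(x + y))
-x*y + x*z - 4*y - 2*cos(y)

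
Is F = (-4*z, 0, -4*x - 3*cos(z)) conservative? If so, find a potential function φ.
Yes, F is conservative. φ = -4*x*z - 3*sin(z)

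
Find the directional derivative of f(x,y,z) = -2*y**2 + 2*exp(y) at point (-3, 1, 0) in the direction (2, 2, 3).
4*sqrt(17)*(-2 + E)/17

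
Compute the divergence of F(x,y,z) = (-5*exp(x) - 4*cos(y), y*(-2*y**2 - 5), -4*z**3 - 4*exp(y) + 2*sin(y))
-6*y**2 - 12*z**2 - 5*exp(x) - 5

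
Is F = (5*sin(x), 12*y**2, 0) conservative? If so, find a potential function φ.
Yes, F is conservative. φ = 4*y**3 - 5*cos(x)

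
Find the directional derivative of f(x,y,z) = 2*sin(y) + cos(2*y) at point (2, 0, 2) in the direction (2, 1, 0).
2*sqrt(5)/5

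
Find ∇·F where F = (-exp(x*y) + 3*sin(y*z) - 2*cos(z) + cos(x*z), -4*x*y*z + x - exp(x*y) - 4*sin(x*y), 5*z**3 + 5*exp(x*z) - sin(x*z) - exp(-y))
-4*x*z - x*exp(x*y) + 5*x*exp(x*z) - 4*x*cos(x*y) - x*cos(x*z) - y*exp(x*y) + 15*z**2 - z*sin(x*z)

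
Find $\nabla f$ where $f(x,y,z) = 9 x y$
(9*y, 9*x, 0)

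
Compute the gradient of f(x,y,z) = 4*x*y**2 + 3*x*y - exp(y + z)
(y*(4*y + 3), 8*x*y + 3*x - exp(y + z), -exp(y + z))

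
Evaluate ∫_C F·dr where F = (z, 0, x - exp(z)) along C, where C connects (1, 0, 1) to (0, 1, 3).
-exp(3) - 1 + E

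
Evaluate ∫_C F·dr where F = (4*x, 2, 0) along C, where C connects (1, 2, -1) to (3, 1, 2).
14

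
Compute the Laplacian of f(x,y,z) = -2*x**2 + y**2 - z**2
-4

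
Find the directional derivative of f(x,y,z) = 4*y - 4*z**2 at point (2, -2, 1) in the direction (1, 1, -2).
10*sqrt(6)/3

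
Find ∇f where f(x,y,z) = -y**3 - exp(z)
(0, -3*y**2, -exp(z))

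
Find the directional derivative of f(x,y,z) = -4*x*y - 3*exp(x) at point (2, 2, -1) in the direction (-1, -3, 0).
sqrt(10)*(3*exp(2) + 32)/10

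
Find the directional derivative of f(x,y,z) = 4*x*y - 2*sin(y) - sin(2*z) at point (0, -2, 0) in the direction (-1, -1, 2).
sqrt(6)*(cos(2) + 2)/3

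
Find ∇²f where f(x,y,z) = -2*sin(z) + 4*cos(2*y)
2*sin(z) - 16*cos(2*y)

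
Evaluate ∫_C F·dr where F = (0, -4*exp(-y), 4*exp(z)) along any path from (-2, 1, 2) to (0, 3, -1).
4*(1 - exp(5))*exp(-3)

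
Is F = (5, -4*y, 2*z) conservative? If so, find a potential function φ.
Yes, F is conservative. φ = 5*x - 2*y**2 + z**2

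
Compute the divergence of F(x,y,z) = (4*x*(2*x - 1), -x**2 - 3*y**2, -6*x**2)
16*x - 6*y - 4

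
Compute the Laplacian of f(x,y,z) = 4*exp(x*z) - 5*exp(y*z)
4*x**2*exp(x*z) - 5*y**2*exp(y*z) + 4*z**2*exp(x*z) - 5*z**2*exp(y*z)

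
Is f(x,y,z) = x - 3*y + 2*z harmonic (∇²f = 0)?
Yes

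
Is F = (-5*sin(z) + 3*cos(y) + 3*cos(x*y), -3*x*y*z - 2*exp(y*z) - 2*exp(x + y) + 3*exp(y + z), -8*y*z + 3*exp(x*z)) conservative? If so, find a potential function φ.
No, ∇×F = (3*x*y + 2*y*exp(y*z) - 8*z - 3*exp(y + z), -3*z*exp(x*z) - 5*cos(z), 3*x*sin(x*y) - 3*y*z - 2*exp(x + y) + 3*sin(y)) ≠ 0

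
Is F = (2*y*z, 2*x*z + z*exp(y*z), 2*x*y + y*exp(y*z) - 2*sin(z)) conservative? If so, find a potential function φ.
Yes, F is conservative. φ = 2*x*y*z + exp(y*z) + 2*cos(z)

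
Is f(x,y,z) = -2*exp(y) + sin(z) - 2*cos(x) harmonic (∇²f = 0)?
No, ∇²f = -2*exp(y) - sin(z) + 2*cos(x)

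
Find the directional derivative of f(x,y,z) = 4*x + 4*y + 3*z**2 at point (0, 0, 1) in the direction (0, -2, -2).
-5*sqrt(2)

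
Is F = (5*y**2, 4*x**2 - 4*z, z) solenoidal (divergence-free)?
No, ∇·F = 1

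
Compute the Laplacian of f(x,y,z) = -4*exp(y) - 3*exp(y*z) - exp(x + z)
-3*y**2*exp(y*z) - 3*z**2*exp(y*z) - 4*exp(y) - 2*exp(x + z)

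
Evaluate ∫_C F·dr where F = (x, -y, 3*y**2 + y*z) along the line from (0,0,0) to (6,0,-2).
18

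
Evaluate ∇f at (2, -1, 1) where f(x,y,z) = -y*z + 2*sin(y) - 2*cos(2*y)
(0, -4*sin(2) - 1 + 2*cos(1), 1)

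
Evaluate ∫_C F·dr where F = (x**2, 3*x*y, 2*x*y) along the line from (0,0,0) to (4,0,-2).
64/3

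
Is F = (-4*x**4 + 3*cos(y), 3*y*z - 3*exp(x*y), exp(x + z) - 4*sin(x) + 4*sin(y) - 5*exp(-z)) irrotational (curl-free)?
No, ∇×F = (-3*y + 4*cos(y), -exp(x + z) + 4*cos(x), -3*y*exp(x*y) + 3*sin(y))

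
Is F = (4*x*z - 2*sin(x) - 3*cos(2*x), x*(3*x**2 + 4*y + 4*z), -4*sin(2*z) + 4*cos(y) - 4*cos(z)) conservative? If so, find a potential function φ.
No, ∇×F = (-4*x - 4*sin(y), 4*x, 9*x**2 + 4*y + 4*z) ≠ 0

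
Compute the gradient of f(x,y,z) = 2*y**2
(0, 4*y, 0)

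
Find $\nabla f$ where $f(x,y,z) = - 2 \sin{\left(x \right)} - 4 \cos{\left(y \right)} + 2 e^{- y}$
(-2*cos(x), 4*sin(y) - 2*exp(-y), 0)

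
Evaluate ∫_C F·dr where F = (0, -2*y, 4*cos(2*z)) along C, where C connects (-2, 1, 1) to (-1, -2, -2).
-3 - 2*sin(2) - 2*sin(4)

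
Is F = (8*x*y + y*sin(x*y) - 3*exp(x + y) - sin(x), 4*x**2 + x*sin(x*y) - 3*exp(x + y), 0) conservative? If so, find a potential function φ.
Yes, F is conservative. φ = 4*x**2*y - 3*exp(x + y) + cos(x) - cos(x*y)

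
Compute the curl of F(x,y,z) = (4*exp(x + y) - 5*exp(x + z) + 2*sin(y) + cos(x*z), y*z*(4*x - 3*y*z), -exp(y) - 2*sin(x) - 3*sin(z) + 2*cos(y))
(-4*x*y + 6*y**2*z - exp(y) - 2*sin(y), -x*sin(x*z) - 5*exp(x + z) + 2*cos(x), 4*y*z - 4*exp(x + y) - 2*cos(y))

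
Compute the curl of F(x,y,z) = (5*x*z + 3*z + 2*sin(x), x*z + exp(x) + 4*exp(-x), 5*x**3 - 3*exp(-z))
(-x, -15*x**2 + 5*x + 3, z + exp(x) - 4*exp(-x))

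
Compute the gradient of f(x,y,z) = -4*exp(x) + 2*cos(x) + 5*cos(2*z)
(-4*exp(x) - 2*sin(x), 0, -10*sin(2*z))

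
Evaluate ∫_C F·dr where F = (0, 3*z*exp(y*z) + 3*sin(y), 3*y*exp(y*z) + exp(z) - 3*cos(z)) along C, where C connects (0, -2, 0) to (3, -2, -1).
-4 + exp(-1) + 3*sin(1) + 3*exp(2)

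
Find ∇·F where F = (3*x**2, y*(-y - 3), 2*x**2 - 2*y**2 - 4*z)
6*x - 2*y - 7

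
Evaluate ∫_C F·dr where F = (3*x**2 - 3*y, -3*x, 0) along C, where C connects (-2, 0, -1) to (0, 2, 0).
8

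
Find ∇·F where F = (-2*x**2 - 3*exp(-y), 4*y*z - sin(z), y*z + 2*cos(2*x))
-4*x + y + 4*z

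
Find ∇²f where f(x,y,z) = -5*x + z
0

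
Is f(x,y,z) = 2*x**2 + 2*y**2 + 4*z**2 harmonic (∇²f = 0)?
No, ∇²f = 16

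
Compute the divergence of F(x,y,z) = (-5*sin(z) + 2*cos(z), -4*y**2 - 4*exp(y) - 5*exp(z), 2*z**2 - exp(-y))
-8*y + 4*z - 4*exp(y)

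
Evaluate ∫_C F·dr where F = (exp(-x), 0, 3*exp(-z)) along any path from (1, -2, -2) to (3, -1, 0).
-3 - exp(-3) + exp(-1) + 3*exp(2)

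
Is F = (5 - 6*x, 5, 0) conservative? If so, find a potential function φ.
Yes, F is conservative. φ = -3*x**2 + 5*x + 5*y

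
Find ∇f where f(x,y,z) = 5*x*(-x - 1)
(-10*x - 5, 0, 0)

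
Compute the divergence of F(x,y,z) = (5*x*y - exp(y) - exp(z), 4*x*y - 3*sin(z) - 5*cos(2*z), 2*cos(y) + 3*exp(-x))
4*x + 5*y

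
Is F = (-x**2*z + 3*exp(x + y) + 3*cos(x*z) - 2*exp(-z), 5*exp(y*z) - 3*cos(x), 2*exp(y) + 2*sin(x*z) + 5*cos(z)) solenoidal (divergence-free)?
No, ∇·F = -2*x*z + 2*x*cos(x*z) + 5*z*exp(y*z) - 3*z*sin(x*z) + 3*exp(x + y) - 5*sin(z)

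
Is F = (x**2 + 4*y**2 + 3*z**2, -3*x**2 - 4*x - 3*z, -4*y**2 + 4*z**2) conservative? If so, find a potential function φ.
No, ∇×F = (3 - 8*y, 6*z, -6*x - 8*y - 4) ≠ 0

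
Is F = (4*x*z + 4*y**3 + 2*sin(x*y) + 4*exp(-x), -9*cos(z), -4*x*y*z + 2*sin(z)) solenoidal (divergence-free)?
No, ∇·F = -4*x*y + 2*y*cos(x*y) + 4*z + 2*cos(z) - 4*exp(-x)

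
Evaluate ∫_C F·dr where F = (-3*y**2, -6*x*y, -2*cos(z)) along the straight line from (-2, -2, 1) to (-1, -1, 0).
-21 + 2*sin(1)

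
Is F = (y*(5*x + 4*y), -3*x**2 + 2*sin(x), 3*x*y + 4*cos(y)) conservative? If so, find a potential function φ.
No, ∇×F = (3*x - 4*sin(y), -3*y, -11*x - 8*y + 2*cos(x)) ≠ 0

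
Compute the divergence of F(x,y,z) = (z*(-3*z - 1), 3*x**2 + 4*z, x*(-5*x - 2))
0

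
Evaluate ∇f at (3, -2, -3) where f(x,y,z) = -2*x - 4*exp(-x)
(-2 + 4*exp(-3), 0, 0)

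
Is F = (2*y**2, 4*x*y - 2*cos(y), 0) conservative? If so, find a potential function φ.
Yes, F is conservative. φ = 2*x*y**2 - 2*sin(y)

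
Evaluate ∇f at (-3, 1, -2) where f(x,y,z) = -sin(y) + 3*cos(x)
(3*sin(3), -cos(1), 0)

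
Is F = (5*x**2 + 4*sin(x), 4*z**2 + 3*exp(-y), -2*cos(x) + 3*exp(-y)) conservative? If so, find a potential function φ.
No, ∇×F = (-8*z - 3*exp(-y), -2*sin(x), 0) ≠ 0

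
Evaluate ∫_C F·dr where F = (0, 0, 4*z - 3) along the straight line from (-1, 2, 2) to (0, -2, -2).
12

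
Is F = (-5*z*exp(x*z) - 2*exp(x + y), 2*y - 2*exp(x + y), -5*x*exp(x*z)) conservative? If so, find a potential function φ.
Yes, F is conservative. φ = y**2 - 5*exp(x*z) - 2*exp(x + y)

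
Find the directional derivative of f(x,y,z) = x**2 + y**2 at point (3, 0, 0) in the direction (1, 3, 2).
3*sqrt(14)/7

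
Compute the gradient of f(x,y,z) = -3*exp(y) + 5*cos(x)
(-5*sin(x), -3*exp(y), 0)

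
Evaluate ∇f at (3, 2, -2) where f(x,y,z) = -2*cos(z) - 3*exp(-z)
(0, 0, -2*sin(2) + 3*exp(2))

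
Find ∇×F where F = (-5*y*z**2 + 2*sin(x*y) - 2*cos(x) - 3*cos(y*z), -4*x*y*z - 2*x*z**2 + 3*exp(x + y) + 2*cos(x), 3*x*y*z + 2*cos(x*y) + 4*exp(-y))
((x*(4*y + 7*z - 2*sin(x*y))*exp(y) - 4)*exp(-y), y*(-13*z + 2*sin(x*y) + 3*sin(y*z)), -2*x*cos(x*y) - 4*y*z + 3*z**2 - 3*z*sin(y*z) + 3*exp(x + y) - 2*sin(x))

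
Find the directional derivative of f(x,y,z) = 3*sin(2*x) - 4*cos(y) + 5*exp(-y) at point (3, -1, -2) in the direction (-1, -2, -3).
sqrt(14)*(-3*cos(6) + 4*sin(1) + 5*E)/7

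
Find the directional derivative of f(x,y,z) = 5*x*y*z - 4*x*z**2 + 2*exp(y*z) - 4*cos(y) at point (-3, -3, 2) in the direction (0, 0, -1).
-93 + 6*exp(-6)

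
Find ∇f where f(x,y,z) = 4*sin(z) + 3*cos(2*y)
(0, -6*sin(2*y), 4*cos(z))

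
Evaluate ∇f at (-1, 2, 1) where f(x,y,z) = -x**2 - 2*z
(2, 0, -2)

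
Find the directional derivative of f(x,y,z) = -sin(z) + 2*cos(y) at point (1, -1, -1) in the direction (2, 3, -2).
2*sqrt(17)*(cos(1) + 3*sin(1))/17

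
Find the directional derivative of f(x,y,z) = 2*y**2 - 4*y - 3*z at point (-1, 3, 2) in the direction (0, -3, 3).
-11*sqrt(2)/2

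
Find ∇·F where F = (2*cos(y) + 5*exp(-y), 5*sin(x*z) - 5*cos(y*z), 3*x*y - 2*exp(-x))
5*z*sin(y*z)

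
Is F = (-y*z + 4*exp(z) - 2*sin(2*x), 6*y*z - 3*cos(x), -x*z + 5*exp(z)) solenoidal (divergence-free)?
No, ∇·F = -x + 6*z + 5*exp(z) - 4*cos(2*x)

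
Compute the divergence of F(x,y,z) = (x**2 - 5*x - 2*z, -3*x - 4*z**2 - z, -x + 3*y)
2*x - 5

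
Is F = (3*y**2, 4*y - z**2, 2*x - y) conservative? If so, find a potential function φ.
No, ∇×F = (2*z - 1, -2, -6*y) ≠ 0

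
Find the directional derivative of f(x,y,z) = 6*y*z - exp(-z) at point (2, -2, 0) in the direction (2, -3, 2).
-22*sqrt(17)/17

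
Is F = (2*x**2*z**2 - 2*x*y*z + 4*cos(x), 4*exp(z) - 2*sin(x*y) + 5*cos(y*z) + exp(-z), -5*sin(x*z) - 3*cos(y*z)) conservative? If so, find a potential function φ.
No, ∇×F = (5*y*sin(y*z) + 3*z*sin(y*z) - 4*exp(z) + exp(-z), 4*x**2*z - 2*x*y + 5*z*cos(x*z), 2*x*z - 2*y*cos(x*y)) ≠ 0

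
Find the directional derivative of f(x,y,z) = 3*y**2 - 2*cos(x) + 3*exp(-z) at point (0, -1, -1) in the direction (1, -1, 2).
sqrt(6)*(1 - E)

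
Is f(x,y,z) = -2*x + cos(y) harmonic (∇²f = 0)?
No, ∇²f = -cos(y)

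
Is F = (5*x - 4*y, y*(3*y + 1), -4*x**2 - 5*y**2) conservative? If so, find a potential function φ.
No, ∇×F = (-10*y, 8*x, 4) ≠ 0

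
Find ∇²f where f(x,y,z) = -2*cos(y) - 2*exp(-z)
2*cos(y) - 2*exp(-z)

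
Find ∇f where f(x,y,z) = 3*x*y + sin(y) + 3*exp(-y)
(3*y, 3*x + cos(y) - 3*exp(-y), 0)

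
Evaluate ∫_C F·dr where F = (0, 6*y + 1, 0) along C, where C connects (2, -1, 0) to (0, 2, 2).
12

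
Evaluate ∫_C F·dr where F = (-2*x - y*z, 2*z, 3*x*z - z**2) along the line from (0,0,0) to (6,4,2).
-68/3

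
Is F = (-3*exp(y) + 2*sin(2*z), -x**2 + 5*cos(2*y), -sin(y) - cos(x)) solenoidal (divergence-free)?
No, ∇·F = -10*sin(2*y)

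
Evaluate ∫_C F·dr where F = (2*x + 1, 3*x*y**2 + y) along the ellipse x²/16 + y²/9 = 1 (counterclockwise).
81*pi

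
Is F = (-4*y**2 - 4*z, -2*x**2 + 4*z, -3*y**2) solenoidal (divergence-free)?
Yes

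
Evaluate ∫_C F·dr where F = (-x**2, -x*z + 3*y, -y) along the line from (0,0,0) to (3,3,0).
9/2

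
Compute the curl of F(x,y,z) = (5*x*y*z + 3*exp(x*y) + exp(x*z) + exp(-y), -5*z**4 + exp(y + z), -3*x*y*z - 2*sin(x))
(-3*x*z + 20*z**3 - exp(y + z), 5*x*y + x*exp(x*z) + 3*y*z + 2*cos(x), -5*x*z - 3*x*exp(x*y) + exp(-y))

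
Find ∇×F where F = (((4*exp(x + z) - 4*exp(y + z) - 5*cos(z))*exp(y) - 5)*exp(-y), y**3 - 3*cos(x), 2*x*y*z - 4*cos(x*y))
(2*x*(z + 2*sin(x*y)), -2*y*z - 4*y*sin(x*y) + 4*exp(x + z) - 4*exp(y + z) + 5*sin(z), 4*exp(y + z) + 3*sin(x) - 5*exp(-y))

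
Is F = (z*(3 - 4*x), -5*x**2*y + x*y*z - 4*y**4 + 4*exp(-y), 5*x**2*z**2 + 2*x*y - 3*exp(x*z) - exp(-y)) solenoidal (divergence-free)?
No, ∇·F = 10*x**2*z - 5*x**2 + x*z - 3*x*exp(x*z) - 16*y**3 - 4*z - 4*exp(-y)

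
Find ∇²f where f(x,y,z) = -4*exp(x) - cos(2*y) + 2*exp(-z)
-4*exp(x) + 4*cos(2*y) + 2*exp(-z)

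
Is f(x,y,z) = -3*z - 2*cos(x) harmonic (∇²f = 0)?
No, ∇²f = 2*cos(x)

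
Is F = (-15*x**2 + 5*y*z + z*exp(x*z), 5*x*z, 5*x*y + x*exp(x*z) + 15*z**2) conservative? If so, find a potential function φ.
Yes, F is conservative. φ = -5*x**3 + 5*x*y*z + 5*z**3 + exp(x*z)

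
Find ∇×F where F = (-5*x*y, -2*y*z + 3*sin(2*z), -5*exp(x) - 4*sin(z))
(2*y - 6*cos(2*z), 5*exp(x), 5*x)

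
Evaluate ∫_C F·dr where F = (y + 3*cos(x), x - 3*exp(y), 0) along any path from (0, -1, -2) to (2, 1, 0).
-6*sinh(1) + 2 + 3*sin(2)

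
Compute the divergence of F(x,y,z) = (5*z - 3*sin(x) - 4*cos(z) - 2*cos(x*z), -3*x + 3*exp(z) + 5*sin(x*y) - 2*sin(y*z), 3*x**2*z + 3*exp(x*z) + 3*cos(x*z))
3*x**2 + 3*x*exp(x*z) - 3*x*sin(x*z) + 5*x*cos(x*y) + 2*z*sin(x*z) - 2*z*cos(y*z) - 3*cos(x)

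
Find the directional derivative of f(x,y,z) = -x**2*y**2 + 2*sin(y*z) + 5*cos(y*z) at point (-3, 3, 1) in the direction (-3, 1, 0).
sqrt(10)*(-216 + 2*cos(3) - 5*sin(3))/10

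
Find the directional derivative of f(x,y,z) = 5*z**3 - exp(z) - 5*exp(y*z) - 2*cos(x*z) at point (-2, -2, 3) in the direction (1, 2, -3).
3*sqrt(14)*(-135*exp(6) - 20 - 6*exp(6)*sin(6) + exp(9))*exp(-6)/14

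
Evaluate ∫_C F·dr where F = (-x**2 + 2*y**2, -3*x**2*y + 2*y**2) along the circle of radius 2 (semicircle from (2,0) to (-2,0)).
-16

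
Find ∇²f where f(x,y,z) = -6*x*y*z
0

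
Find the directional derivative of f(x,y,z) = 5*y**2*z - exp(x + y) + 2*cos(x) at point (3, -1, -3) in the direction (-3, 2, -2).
sqrt(17)*(6*sin(3) + exp(2) + 50)/17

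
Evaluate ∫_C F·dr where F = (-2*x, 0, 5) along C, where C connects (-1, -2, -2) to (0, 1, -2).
1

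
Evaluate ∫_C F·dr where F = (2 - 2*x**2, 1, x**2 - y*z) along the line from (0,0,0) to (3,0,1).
-9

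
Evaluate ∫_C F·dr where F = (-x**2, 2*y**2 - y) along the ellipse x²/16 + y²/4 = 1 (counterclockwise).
0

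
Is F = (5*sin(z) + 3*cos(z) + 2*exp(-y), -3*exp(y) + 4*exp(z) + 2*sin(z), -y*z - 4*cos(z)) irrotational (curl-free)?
No, ∇×F = (-z - 4*exp(z) - 2*cos(z), -3*sin(z) + 5*cos(z), 2*exp(-y))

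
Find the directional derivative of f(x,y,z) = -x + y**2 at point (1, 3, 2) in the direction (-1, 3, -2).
19*sqrt(14)/14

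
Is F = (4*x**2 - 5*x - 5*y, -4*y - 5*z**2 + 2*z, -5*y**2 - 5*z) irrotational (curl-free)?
No, ∇×F = (-10*y + 10*z - 2, 0, 5)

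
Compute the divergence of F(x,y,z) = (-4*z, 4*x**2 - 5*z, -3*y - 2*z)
-2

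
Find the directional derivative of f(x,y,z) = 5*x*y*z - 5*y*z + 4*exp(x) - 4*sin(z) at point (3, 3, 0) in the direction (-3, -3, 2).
2*sqrt(22)*(13 - 3*exp(3))/11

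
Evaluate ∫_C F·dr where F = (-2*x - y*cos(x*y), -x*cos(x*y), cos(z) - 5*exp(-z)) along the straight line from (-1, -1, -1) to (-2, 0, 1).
-10*sinh(1) - 3 + 3*sin(1)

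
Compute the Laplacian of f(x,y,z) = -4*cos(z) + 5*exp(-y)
4*cos(z) + 5*exp(-y)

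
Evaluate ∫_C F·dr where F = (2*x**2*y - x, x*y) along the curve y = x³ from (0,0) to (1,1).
11/42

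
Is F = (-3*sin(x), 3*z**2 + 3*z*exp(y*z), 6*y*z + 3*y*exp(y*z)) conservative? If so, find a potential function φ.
Yes, F is conservative. φ = 3*y*z**2 + 3*exp(y*z) + 3*cos(x)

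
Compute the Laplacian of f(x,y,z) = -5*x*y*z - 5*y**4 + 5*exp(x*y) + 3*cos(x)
5*x**2*exp(x*y) + 5*y**2*exp(x*y) - 60*y**2 - 3*cos(x)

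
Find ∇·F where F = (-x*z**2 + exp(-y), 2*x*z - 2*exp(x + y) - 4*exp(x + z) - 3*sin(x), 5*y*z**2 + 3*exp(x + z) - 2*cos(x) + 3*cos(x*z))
-3*x*sin(x*z) + 10*y*z - z**2 - 2*exp(x + y) + 3*exp(x + z)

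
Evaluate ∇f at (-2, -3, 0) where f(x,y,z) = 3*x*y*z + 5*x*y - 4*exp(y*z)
(-15, -10, 30)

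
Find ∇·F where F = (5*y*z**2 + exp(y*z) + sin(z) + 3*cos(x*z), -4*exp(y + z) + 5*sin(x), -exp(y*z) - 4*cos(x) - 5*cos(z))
-y*exp(y*z) - 3*z*sin(x*z) - 4*exp(y + z) + 5*sin(z)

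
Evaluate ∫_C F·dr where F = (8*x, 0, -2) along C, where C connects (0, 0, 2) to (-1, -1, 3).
2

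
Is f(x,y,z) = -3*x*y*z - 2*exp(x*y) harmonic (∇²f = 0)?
No, ∇²f = 2*(-x**2 - y**2)*exp(x*y)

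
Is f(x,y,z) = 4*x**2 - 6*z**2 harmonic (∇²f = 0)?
No, ∇²f = -4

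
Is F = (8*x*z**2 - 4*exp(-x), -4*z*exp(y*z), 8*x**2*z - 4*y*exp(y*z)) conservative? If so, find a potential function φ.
Yes, F is conservative. φ = 4*x**2*z**2 - 4*exp(y*z) + 4*exp(-x)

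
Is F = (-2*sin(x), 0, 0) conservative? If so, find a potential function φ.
Yes, F is conservative. φ = 2*cos(x)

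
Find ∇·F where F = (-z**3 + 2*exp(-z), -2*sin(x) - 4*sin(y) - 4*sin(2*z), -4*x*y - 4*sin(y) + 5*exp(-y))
-4*cos(y)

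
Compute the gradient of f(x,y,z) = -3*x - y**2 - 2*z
(-3, -2*y, -2)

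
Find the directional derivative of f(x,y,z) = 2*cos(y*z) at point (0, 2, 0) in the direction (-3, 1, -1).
0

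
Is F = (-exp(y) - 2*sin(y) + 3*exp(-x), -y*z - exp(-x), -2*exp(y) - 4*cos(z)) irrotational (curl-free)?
No, ∇×F = (y - 2*exp(y), 0, exp(y) + 2*cos(y) + exp(-x))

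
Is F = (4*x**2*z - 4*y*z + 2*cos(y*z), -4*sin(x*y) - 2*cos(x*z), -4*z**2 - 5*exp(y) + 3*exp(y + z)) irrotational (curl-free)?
No, ∇×F = (-2*x*sin(x*z) - 5*exp(y) + 3*exp(y + z), 4*x**2 - 2*y*sin(y*z) - 4*y, -4*y*cos(x*y) + 2*z*sin(x*z) + 2*z*sin(y*z) + 4*z)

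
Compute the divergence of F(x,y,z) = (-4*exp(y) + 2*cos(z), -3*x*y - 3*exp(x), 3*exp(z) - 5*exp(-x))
-3*x + 3*exp(z)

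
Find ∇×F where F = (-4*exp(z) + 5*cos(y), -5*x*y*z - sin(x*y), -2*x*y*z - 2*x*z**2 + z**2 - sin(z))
(x*(5*y - 2*z), 2*y*z + 2*z**2 - 4*exp(z), -5*y*z - y*cos(x*y) + 5*sin(y))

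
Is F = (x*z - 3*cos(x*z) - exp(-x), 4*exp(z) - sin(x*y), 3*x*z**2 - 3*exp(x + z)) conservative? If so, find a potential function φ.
No, ∇×F = (-4*exp(z), 3*x*sin(x*z) + x - 3*z**2 + 3*exp(x + z), -y*cos(x*y)) ≠ 0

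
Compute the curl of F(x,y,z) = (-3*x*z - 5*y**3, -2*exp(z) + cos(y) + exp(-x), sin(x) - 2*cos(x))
(2*exp(z), -3*x - 2*sin(x) - cos(x), 15*y**2 - exp(-x))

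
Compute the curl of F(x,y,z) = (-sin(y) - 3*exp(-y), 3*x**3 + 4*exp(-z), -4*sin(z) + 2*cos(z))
(4*exp(-z), 0, 9*x**2 + cos(y) - 3*exp(-y))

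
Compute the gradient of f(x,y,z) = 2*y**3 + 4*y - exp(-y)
(0, 6*y**2 + 4 + exp(-y), 0)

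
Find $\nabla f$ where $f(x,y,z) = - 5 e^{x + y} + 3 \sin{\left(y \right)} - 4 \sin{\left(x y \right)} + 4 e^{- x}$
(-4*y*cos(x*y) - 5*exp(x + y) - 4*exp(-x), -4*x*cos(x*y) - 5*exp(x + y) + 3*cos(y), 0)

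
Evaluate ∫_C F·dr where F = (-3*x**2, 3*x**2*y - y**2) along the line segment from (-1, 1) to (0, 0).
-17/12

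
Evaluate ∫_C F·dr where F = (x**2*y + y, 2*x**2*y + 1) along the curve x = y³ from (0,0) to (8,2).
1926/5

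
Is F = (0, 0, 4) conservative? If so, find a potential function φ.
Yes, F is conservative. φ = 4*z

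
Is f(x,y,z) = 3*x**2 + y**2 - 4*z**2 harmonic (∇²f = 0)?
Yes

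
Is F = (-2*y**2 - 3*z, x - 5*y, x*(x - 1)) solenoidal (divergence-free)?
No, ∇·F = -5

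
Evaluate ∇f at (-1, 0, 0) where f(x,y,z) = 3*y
(0, 3, 0)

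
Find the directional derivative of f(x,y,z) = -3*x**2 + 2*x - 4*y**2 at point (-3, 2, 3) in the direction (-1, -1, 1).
-4*sqrt(3)/3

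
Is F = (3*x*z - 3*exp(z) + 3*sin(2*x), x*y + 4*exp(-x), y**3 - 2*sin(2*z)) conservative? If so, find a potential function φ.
No, ∇×F = (3*y**2, 3*x - 3*exp(z), y - 4*exp(-x)) ≠ 0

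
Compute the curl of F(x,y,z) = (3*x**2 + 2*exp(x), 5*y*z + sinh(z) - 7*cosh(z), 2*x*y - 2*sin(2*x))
(2*x - 5*y + 7*sinh(z) - cosh(z), -2*y + 4*cos(2*x), 0)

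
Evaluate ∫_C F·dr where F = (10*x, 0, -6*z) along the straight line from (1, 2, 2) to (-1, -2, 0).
12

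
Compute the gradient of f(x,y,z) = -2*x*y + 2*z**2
(-2*y, -2*x, 4*z)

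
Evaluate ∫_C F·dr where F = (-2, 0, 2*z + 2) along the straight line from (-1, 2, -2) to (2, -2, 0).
-6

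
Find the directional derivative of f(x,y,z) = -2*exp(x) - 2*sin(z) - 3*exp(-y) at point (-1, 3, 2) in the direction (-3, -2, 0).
-6*sqrt(13)*(1 - exp(2))*exp(-3)/13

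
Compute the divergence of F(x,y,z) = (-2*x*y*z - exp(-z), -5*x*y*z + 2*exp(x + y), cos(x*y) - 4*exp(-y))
-5*x*z - 2*y*z + 2*exp(x + y)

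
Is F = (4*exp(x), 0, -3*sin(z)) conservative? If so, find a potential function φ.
Yes, F is conservative. φ = 4*exp(x) + 3*cos(z)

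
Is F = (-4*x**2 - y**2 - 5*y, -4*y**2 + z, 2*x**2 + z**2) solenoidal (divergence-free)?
No, ∇·F = -8*x - 8*y + 2*z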